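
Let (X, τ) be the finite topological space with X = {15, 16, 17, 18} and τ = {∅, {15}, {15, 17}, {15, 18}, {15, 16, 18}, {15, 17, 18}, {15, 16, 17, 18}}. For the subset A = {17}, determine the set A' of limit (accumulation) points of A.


A' = ∅

For each x ∈ X, list the open sets U ∈ τ with x ∈ U, then check whether U ∩ (A ∖ {x}) ≠ ∅ for every such U.
  x = 15: open {15} ∋ x has {15} ∩ (A ∖ {15}) = ∅, so x is NOT a limit point.
  x = 16: open {15, 16, 18} ∋ x has {15, 16, 18} ∩ (A ∖ {16}) = ∅, so x is NOT a limit point.
  x = 17: open {15, 17} ∋ x has {15, 17} ∩ (A ∖ {17}) = ∅, so x is NOT a limit point.
  x = 18: open {15, 18} ∋ x has {15, 18} ∩ (A ∖ {18}) = ∅, so x is NOT a limit point.
Collecting: A' = ∅.


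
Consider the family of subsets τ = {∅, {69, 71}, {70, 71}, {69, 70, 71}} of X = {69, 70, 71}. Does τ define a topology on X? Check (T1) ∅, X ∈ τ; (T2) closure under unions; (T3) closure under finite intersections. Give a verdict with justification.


τ is NOT a topology on X.

Axiom (T1): ∅ ∈ τ? Yes; X ∈ τ? Yes.
Axiom (T2/T3): check pairwise unions and intersections of members of τ.
Counterexample for (T3): {69, 71} ∩ {70, 71} = {71} ∉ τ. Therefore τ is NOT a topology.


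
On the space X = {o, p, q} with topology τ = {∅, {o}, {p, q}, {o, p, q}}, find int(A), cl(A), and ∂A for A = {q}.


int(A) = ∅, cl(A) = {p, q}, ∂A = {p, q}.

Closed sets in (X, τ) are complements of opens:
  closed(X, τ) = {∅, {o}, {p, q}, {o, p, q}}.
int(A) = ⋃ {U ∈ τ : U ⊆ A}. Opens contained in A: ∅.
Taking the union of these: int(A) = ∅.
cl(A) = ⋂ {C closed : A ⊆ C}. Closed sets containing A: {p, q}, {o, p, q}.
Intersecting these: cl(A) = {p, q}.
∂A = cl(A) ∖ int(A) = {p, q} ∖ ∅ = {p, q}.


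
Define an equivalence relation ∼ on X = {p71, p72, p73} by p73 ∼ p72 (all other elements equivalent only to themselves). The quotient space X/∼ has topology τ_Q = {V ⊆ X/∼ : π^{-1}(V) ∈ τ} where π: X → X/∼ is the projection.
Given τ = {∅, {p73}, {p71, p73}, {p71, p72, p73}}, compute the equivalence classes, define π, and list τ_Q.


X/∼ = {[p71], [p72=p73]}; |τ_Q| = 2.

Equivalence classes: [p71], [p72=p73].
Quotient map π: X → X/∼ sends p71 ↦ [p71], p72 ↦ [p72=p73], p73 ↦ [p72=p73].
For each subset V ⊆ X/∼, compute π^{-1}(V) ⊆ X and check whether π^{-1}(V) ∈ τ. V is open in τ_Q iff π^{-1}(V) ∈ τ.
  V = {}: π^{-1}(V) = ∅ ∈ τ ✓.
  V = {[p71]}: π^{-1}(V) = {p71} ∉ τ ✗.
  V = {[p72=p73]}: π^{-1}(V) = {p72, p73} ∉ τ ✗.
  V = {[p71], [p72=p73]}: π^{-1}(V) = {p71, p72, p73} ∈ τ ✓.
Open sets in the quotient: τ_Q = {{}, {[p71], [p72=p73]}} (2 elements).


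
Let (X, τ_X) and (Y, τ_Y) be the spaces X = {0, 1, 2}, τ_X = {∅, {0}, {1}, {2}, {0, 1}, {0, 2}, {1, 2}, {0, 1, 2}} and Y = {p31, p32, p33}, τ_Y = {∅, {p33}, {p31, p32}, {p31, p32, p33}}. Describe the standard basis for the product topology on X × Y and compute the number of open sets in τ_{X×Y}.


Basis B = {∅ × ∅, {0} × {p33}, {1} × {p33}, {2} × {p33}, {0} × {p31, p32}, {0, 1} × {p33}, {0, 2} × {p33}, {1} × {p31, p32}, {1, 2} × {p33}, {2} × {p31, p32}, {0} × {p31, p32, p33}, {0, 1, 2} × {p33}, {1} × {p31, p32, p33}, {2} × {p31, p32, p33}, {0, 1} × {p31, p32}, {0, 2} × {p31, p32}, {1, 2} × {p31, p32}, {0, 1} × {p31, p32, p33}, {0, 2} × {p31, p32, p33}, {0, 1, 2} × {p31, p32}, {1, 2} × {p31, p32, p33}, {0, 1, 2} × {p31, p32, p33}}; |τ_{X×Y}| = 64.

Enumerate products U × V with U ∈ τ_X, V ∈ τ_Y (deduplicated):
  ∅ × ∅ = {} (∅)
  {0} × {p33} = {(0,p33)}
  {1} × {p33} = {(1,p33)}
  {2} × {p33} = {(2,p33)}
  {0} × {p31, p32} = {(0,p31), (0,p32)}
  {0, 1} × {p33} = {(0,p33), (1,p33)}
  {0, 2} × {p33} = {(0,p33), (2,p33)}
  {1} × {p31, p32} = {(1,p31), (1,p32)}
  {1, 2} × {p33} = {(1,p33), (2,p33)}
  {2} × {p31, p32} = {(2,p31), (2,p32)}
  {0} × {p31, p32, p33} = {(0,p31), (0,p32), (0,p33)}
  {0, 1, 2} × {p33} = {(0,p33), (1,p33), (2,p33)}
  {1} × {p31, p32, p33} = {(1,p31), (1,p32), (1,p33)}
  {2} × {p31, p32, p33} = {(2,p31), (2,p32), (2,p33)}
  {0, 1} × {p31, p32} = {(0,p31), (0,p32), (1,p31), (1,p32)}
  {0, 2} × {p31, p32} = {(0,p31), (0,p32), (2,p31), (2,p32)}
  {1, 2} × {p31, p32} = {(1,p31), (1,p32), (2,p31), (2,p32)}
  {0, 1} × {p31, p32, p33} = {(0,p31), (0,p32), (0,p33), (1,p31), (1,p32), (1,p33)}
  {0, 2} × {p31, p32, p33} = {(0,p31), (0,p32), (0,p33), (2,p31), (2,p32), (2,p33)}
  {0, 1, 2} × {p31, p32} = {(0,p31), (0,p32), (1,p31), (1,p32), (2,p31), (2,p32)}
  {1, 2} × {p31, p32, p33} = {(1,p31), (1,p32), (1,p33), (2,p31), (2,p32), (2,p33)}
  {0, 1, 2} × {p31, p32, p33} = {(0,p31), (0,p32), (0,p33), (1,p31), (1,p32), (1,p33), (2,p31), (2,p32), (2,p33)}
These 22 distinct sets form the basis B.
Close under arbitrary unions to get τ_{X×Y}; counting gives |τ_{X×Y}| = 64.


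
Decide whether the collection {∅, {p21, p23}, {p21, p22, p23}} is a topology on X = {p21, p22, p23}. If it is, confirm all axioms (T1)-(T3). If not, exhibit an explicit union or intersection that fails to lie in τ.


τ IS a topology on X.

Axiom (T1): ∅ ∈ τ? Yes; X ∈ τ? Yes.
Axiom (T2/T3): check pairwise unions and intersections of members of τ.
All pairwise intersections and unions checked — each lies in τ. Therefore τ satisfies (T1), (T2), (T3): it IS a topology on X.


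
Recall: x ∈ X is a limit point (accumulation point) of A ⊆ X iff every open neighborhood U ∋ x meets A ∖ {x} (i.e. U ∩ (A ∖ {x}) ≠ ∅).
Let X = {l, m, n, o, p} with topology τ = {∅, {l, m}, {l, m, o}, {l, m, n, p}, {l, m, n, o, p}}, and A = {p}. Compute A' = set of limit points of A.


A' = {n}

For each x ∈ X, list the open sets U ∈ τ with x ∈ U, then check whether U ∩ (A ∖ {x}) ≠ ∅ for every such U.
  x = l: open {l, m} ∋ x has {l, m} ∩ (A ∖ {l}) = ∅, so x is NOT a limit point.
  x = m: open {l, m} ∋ x has {l, m} ∩ (A ∖ {m}) = ∅, so x is NOT a limit point.
  x = n: opens ∋ x are {l, m, n, p}, {l, m, n, o, p}; each meets A ∖ {n}, so x IS a limit point.
  x = o: open {l, m, o} ∋ x has {l, m, o} ∩ (A ∖ {o}) = ∅, so x is NOT a limit point.
  x = p: open {l, m, n, p} ∋ x has {l, m, n, p} ∩ (A ∖ {p}) = ∅, so x is NOT a limit point.
Collecting: A' = {n}.


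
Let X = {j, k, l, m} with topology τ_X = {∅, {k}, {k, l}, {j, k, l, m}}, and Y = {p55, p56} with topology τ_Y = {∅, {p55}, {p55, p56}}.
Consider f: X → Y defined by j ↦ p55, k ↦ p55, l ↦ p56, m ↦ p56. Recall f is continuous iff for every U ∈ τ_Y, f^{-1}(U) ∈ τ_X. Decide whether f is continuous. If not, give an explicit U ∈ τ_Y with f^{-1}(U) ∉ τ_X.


f is NOT continuous.

Compute f^{-1}(U) for each U ∈ τ_Y:
  U = ∅: f^{-1}(U) = ∅ ∈ τ_X ✓.
  U = {p55}: f^{-1}(U) = {j, k} ∉ τ_X ✗.
  U = {p55, p56}: f^{-1}(U) = {j, k, l, m} ∈ τ_X ✓.
Found U = {p55} with f^{-1}(U) = {j, k} not in τ_X. Therefore f is NOT continuous.


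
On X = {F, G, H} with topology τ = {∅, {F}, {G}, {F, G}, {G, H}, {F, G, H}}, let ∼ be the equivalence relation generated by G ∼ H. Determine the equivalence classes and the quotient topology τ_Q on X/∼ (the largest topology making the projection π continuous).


X/∼ = {[F], [G=H]}; |τ_Q| = 4.

Equivalence classes: [F], [G=H].
Quotient map π: X → X/∼ sends F ↦ [F], G ↦ [G=H], H ↦ [G=H].
For each subset V ⊆ X/∼, compute π^{-1}(V) ⊆ X and check whether π^{-1}(V) ∈ τ. V is open in τ_Q iff π^{-1}(V) ∈ τ.
  V = {}: π^{-1}(V) = ∅ ∈ τ ✓.
  V = {[F]}: π^{-1}(V) = {F} ∈ τ ✓.
  V = {[G=H]}: π^{-1}(V) = {G, H} ∈ τ ✓.
  V = {[F], [G=H]}: π^{-1}(V) = {F, G, H} ∈ τ ✓.
Open sets in the quotient: τ_Q = {{}, {[F]}, {[G=H]}, {[F], [G=H]}} (4 elements).


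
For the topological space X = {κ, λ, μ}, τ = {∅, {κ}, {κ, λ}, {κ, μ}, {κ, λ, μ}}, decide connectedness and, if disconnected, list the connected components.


(X, τ) is connected.

Find clopen sets (U ∈ τ with X ∖ U ∈ τ):
  U = ∅, X ∖ U = {κ, λ, μ} — both open, so U is clopen.
  U = {κ, λ, μ}, X ∖ U = ∅ — both open, so U is clopen.
Only trivial clopens (∅ and X) exist, so (X, τ) is connected.
Compute connected components by grouping points that agree on all clopens:
  component: {κ, λ, μ}


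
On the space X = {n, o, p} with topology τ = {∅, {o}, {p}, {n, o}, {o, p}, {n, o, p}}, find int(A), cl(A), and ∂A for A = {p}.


int(A) = {p}, cl(A) = {p}, ∂A = ∅.

Closed sets in (X, τ) are complements of opens:
  closed(X, τ) = {∅, {n}, {p}, {n, o}, {n, p}, {n, o, p}}.
int(A) = ⋃ {U ∈ τ : U ⊆ A}. Opens contained in A: ∅, {p}.
Taking the union of these: int(A) = {p}.
cl(A) = ⋂ {C closed : A ⊆ C}. Closed sets containing A: {p}, {n, p}, {n, o, p}.
Intersecting these: cl(A) = {p}.
∂A = cl(A) ∖ int(A) = {p} ∖ {p} = ∅.


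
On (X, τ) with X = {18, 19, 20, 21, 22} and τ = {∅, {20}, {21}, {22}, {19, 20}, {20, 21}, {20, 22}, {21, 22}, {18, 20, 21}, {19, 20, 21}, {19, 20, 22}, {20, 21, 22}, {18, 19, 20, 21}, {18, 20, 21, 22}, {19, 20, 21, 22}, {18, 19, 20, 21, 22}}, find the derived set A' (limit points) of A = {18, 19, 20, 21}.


A' = {18, 19}

For each x ∈ X, list the open sets U ∈ τ with x ∈ U, then check whether U ∩ (A ∖ {x}) ≠ ∅ for every such U.
  x = 18: opens ∋ x are {18, 20, 21}, {18, 19, 20, 21}, {18, 20, 21, 22}, {18, 19, 20, 21, 22}; each meets A ∖ {18}, so x IS a limit point.
  x = 19: opens ∋ x are {19, 20}, {19, 20, 21}, {19, 20, 22}, {18, 19, 20, 21}, {19, 20, 21, 22}, {18, 19, 20, 21, 22}; each meets A ∖ {19}, so x IS a limit point.
  x = 20: open {20} ∋ x has {20} ∩ (A ∖ {20}) = ∅, so x is NOT a limit point.
  x = 21: open {21} ∋ x has {21} ∩ (A ∖ {21}) = ∅, so x is NOT a limit point.
  x = 22: open {22} ∋ x has {22} ∩ (A ∖ {22}) = ∅, so x is NOT a limit point.
Collecting: A' = {18, 19}.


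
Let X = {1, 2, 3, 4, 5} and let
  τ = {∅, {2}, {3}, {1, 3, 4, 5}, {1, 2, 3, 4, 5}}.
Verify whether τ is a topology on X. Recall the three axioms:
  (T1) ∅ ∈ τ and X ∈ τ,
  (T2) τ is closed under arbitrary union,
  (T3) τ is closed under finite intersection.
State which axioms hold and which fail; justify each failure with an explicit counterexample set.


τ is NOT a topology on X.

Axiom (T1): ∅ ∈ τ? Yes; X ∈ τ? Yes.
Axiom (T2/T3): check pairwise unions and intersections of members of τ.
Counterexample for (T2): {2} ∪ {3} = {2, 3} ∉ τ. Therefore τ is NOT a topology.


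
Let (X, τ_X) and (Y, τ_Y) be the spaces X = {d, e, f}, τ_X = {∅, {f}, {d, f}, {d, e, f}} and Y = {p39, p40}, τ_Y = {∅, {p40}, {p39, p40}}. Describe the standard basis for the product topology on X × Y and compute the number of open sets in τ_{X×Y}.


Basis B = {∅ × ∅, {f} × {p40}, {d, f} × {p40}, {f} × {p39, p40}, {d, e, f} × {p40}, {d, f} × {p39, p40}, {d, e, f} × {p39, p40}}; |τ_{X×Y}| = 10.

Enumerate products U × V with U ∈ τ_X, V ∈ τ_Y (deduplicated):
  ∅ × ∅ = {} (∅)
  {f} × {p40} = {(f,p40)}
  {d, f} × {p40} = {(d,p40), (f,p40)}
  {f} × {p39, p40} = {(f,p39), (f,p40)}
  {d, e, f} × {p40} = {(d,p40), (e,p40), (f,p40)}
  {d, f} × {p39, p40} = {(d,p39), (d,p40), (f,p39), (f,p40)}
  {d, e, f} × {p39, p40} = {(d,p39), (d,p40), (e,p39), (e,p40), (f,p39), (f,p40)}
These 7 distinct sets form the basis B.
Close under arbitrary unions to get τ_{X×Y}; counting gives |τ_{X×Y}| = 10.


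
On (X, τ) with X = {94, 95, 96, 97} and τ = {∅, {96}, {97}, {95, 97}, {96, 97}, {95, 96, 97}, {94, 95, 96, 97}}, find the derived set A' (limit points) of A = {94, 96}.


A' = {94}

For each x ∈ X, list the open sets U ∈ τ with x ∈ U, then check whether U ∩ (A ∖ {x}) ≠ ∅ for every such U.
  x = 94: opens ∋ x are {94, 95, 96, 97}; each meets A ∖ {94}, so x IS a limit point.
  x = 95: open {95, 97} ∋ x has {95, 97} ∩ (A ∖ {95}) = ∅, so x is NOT a limit point.
  x = 96: open {96} ∋ x has {96} ∩ (A ∖ {96}) = ∅, so x is NOT a limit point.
  x = 97: open {97} ∋ x has {97} ∩ (A ∖ {97}) = ∅, so x is NOT a limit point.
Collecting: A' = {94}.


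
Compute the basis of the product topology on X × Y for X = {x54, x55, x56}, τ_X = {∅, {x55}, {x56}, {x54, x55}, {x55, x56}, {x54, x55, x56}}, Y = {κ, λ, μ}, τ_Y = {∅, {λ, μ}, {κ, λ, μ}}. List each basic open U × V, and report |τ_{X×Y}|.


Basis B = {∅ × ∅, {x55} × {λ, μ}, {x56} × {λ, μ}, {x55} × {κ, λ, μ}, {x56} × {κ, λ, μ}, {x54, x55} × {λ, μ}, {x55, x56} × {λ, μ}, {x54, x55} × {κ, λ, μ}, {x54, x55, x56} × {λ, μ}, {x55, x56} × {κ, λ, μ}, {x54, x55, x56} × {κ, λ, μ}}; |τ_{X×Y}| = 18.

Enumerate products U × V with U ∈ τ_X, V ∈ τ_Y (deduplicated):
  ∅ × ∅ = {} (∅)
  {x55} × {λ, μ} = {(x55,λ), (x55,μ)}
  {x56} × {λ, μ} = {(x56,λ), (x56,μ)}
  {x55} × {κ, λ, μ} = {(x55,κ), (x55,λ), (x55,μ)}
  {x56} × {κ, λ, μ} = {(x56,κ), (x56,λ), (x56,μ)}
  {x54, x55} × {λ, μ} = {(x54,λ), (x54,μ), (x55,λ), (x55,μ)}
  {x55, x56} × {λ, μ} = {(x55,λ), (x55,μ), (x56,λ), (x56,μ)}
  {x54, x55} × {κ, λ, μ} = {(x54,κ), (x54,λ), (x54,μ), (x55,κ), (x55,λ), (x55,μ)}
  {x54, x55, x56} × {λ, μ} = {(x54,λ), (x54,μ), (x55,λ), (x55,μ), (x56,λ), (x56,μ)}
  {x55, x56} × {κ, λ, μ} = {(x55,κ), (x55,λ), (x55,μ), (x56,κ), (x56,λ), (x56,μ)}
  {x54, x55, x56} × {κ, λ, μ} = {(x54,κ), (x54,λ), (x54,μ), (x55,κ), (x55,λ), (x55,μ), (x56,κ), (x56,λ), (x56,μ)}
These 11 distinct sets form the basis B.
Close under arbitrary unions to get τ_{X×Y}; counting gives |τ_{X×Y}| = 18.


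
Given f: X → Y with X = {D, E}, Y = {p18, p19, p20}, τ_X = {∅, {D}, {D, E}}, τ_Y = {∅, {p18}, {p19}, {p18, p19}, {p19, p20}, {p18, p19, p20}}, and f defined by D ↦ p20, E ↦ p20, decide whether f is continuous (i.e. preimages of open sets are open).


f IS continuous.

Compute f^{-1}(U) for each U ∈ τ_Y:
  U = ∅: f^{-1}(U) = ∅ ∈ τ_X ✓.
  U = {p18}: f^{-1}(U) = ∅ ∈ τ_X ✓.
  U = {p19}: f^{-1}(U) = ∅ ∈ τ_X ✓.
  U = {p18, p19}: f^{-1}(U) = ∅ ∈ τ_X ✓.
  U = {p19, p20}: f^{-1}(U) = {D, E} ∈ τ_X ✓.
  U = {p18, p19, p20}: f^{-1}(U) = {D, E} ∈ τ_X ✓.
Every preimage lies in τ_X, so f IS continuous.


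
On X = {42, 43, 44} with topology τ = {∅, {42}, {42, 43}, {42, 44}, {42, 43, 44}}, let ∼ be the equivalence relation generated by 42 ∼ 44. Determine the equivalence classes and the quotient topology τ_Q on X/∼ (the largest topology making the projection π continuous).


X/∼ = {[42=44], [43]}; |τ_Q| = 3.

Equivalence classes: [42=44], [43].
Quotient map π: X → X/∼ sends 42 ↦ [42=44], 43 ↦ [43], 44 ↦ [42=44].
For each subset V ⊆ X/∼, compute π^{-1}(V) ⊆ X and check whether π^{-1}(V) ∈ τ. V is open in τ_Q iff π^{-1}(V) ∈ τ.
  V = {}: π^{-1}(V) = ∅ ∈ τ ✓.
  V = {[42=44]}: π^{-1}(V) = {42, 44} ∈ τ ✓.
  V = {[43]}: π^{-1}(V) = {43} ∉ τ ✗.
  V = {[42=44], [43]}: π^{-1}(V) = {42, 43, 44} ∈ τ ✓.
Open sets in the quotient: τ_Q = {{}, {[42=44]}, {[42=44], [43]}} (3 elements).


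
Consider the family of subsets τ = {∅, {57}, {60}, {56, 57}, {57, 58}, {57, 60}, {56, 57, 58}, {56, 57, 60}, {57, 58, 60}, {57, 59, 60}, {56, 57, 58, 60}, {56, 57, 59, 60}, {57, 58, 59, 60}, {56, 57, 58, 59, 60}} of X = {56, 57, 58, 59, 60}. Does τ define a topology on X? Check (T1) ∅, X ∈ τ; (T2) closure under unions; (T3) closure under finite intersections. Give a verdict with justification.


τ IS a topology on X.

Axiom (T1): ∅ ∈ τ? Yes; X ∈ τ? Yes.
Axiom (T2/T3): check pairwise unions and intersections of members of τ.
All pairwise intersections and unions checked — each lies in τ. Therefore τ satisfies (T1), (T2), (T3): it IS a topology on X.


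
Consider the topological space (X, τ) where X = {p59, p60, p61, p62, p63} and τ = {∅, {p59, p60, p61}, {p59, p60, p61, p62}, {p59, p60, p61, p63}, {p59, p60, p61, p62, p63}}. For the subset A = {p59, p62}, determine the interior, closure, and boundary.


int(A) = ∅, cl(A) = {p59, p60, p61, p62, p63}, ∂A = {p59, p60, p61, p62, p63}.

Closed sets in (X, τ) are complements of opens:
  closed(X, τ) = {∅, {p62}, {p63}, {p62, p63}, {p59, p60, p61, p62, p63}}.
int(A) = ⋃ {U ∈ τ : U ⊆ A}. Opens contained in A: ∅.
Taking the union of these: int(A) = ∅.
cl(A) = ⋂ {C closed : A ⊆ C}. Closed sets containing A: {p59, p60, p61, p62, p63}.
Intersecting these: cl(A) = {p59, p60, p61, p62, p63}.
∂A = cl(A) ∖ int(A) = {p59, p60, p61, p62, p63} ∖ ∅ = {p59, p60, p61, p62, p63}.


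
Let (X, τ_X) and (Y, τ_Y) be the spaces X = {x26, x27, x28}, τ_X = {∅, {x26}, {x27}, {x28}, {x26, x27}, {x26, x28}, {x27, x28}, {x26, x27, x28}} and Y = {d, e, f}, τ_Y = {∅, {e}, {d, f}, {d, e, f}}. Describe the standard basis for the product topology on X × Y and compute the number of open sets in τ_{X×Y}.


Basis B = {∅ × ∅, {x26} × {e}, {x27} × {e}, {x28} × {e}, {x26} × {d, f}, {x26, x27} × {e}, {x26, x28} × {e}, {x27} × {d, f}, {x27, x28} × {e}, {x28} × {d, f}, {x26} × {d, e, f}, {x26, x27, x28} × {e}, {x27} × {d, e, f}, {x28} × {d, e, f}, {x26, x27} × {d, f}, {x26, x28} × {d, f}, {x27, x28} × {d, f}, {x26, x27} × {d, e, f}, {x26, x28} × {d, e, f}, {x26, x27, x28} × {d, f}, {x27, x28} × {d, e, f}, {x26, x27, x28} × {d, e, f}}; |τ_{X×Y}| = 64.

Enumerate products U × V with U ∈ τ_X, V ∈ τ_Y (deduplicated):
  ∅ × ∅ = {} (∅)
  {x26} × {e} = {(x26,e)}
  {x27} × {e} = {(x27,e)}
  {x28} × {e} = {(x28,e)}
  {x26} × {d, f} = {(x26,d), (x26,f)}
  {x26, x27} × {e} = {(x26,e), (x27,e)}
  {x26, x28} × {e} = {(x26,e), (x28,e)}
  {x27} × {d, f} = {(x27,d), (x27,f)}
  {x27, x28} × {e} = {(x27,e), (x28,e)}
  {x28} × {d, f} = {(x28,d), (x28,f)}
  {x26} × {d, e, f} = {(x26,d), (x26,e), (x26,f)}
  {x26, x27, x28} × {e} = {(x26,e), (x27,e), (x28,e)}
  {x27} × {d, e, f} = {(x27,d), (x27,e), (x27,f)}
  {x28} × {d, e, f} = {(x28,d), (x28,e), (x28,f)}
  {x26, x27} × {d, f} = {(x26,d), (x26,f), (x27,d), (x27,f)}
  {x26, x28} × {d, f} = {(x26,d), (x26,f), (x28,d), (x28,f)}
  {x27, x28} × {d, f} = {(x27,d), (x27,f), (x28,d), (x28,f)}
  {x26, x27} × {d, e, f} = {(x26,d), (x26,e), (x26,f), (x27,d), (x27,e), (x27,f)}
  {x26, x28} × {d, e, f} = {(x26,d), (x26,e), (x26,f), (x28,d), (x28,e), (x28,f)}
  {x26, x27, x28} × {d, f} = {(x26,d), (x26,f), (x27,d), (x27,f), (x28,d), (x28,f)}
  {x27, x28} × {d, e, f} = {(x27,d), (x27,e), (x27,f), (x28,d), (x28,e), (x28,f)}
  {x26, x27, x28} × {d, e, f} = {(x26,d), (x26,e), (x26,f), (x27,d), (x27,e), (x27,f), (x28,d), (x28,e), (x28,f)}
These 22 distinct sets form the basis B.
Close under arbitrary unions to get τ_{X×Y}; counting gives |τ_{X×Y}| = 64.


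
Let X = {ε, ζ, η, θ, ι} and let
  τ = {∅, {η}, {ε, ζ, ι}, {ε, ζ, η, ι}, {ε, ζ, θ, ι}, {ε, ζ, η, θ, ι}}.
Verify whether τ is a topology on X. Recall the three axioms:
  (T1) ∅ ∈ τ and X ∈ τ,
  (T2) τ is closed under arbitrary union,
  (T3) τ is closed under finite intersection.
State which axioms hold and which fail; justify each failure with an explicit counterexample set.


τ IS a topology on X.

Axiom (T1): ∅ ∈ τ? Yes; X ∈ τ? Yes.
Axiom (T2/T3): check pairwise unions and intersections of members of τ.
All pairwise intersections and unions checked — each lies in τ. Therefore τ satisfies (T1), (T2), (T3): it IS a topology on X.


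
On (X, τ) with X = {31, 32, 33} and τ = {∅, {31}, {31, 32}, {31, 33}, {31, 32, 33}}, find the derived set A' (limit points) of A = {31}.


A' = {32, 33}

For each x ∈ X, list the open sets U ∈ τ with x ∈ U, then check whether U ∩ (A ∖ {x}) ≠ ∅ for every such U.
  x = 31: open {31} ∋ x has {31} ∩ (A ∖ {31}) = ∅, so x is NOT a limit point.
  x = 32: opens ∋ x are {31, 32}, {31, 32, 33}; each meets A ∖ {32}, so x IS a limit point.
  x = 33: opens ∋ x are {31, 33}, {31, 32, 33}; each meets A ∖ {33}, so x IS a limit point.
Collecting: A' = {32, 33}.


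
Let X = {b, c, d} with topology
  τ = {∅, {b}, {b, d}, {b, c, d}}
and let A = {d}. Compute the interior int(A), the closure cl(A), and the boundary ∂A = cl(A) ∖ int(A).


int(A) = ∅, cl(A) = {c, d}, ∂A = {c, d}.

Closed sets in (X, τ) are complements of opens:
  closed(X, τ) = {∅, {c}, {c, d}, {b, c, d}}.
int(A) = ⋃ {U ∈ τ : U ⊆ A}. Opens contained in A: ∅.
Taking the union of these: int(A) = ∅.
cl(A) = ⋂ {C closed : A ⊆ C}. Closed sets containing A: {c, d}, {b, c, d}.
Intersecting these: cl(A) = {c, d}.
∂A = cl(A) ∖ int(A) = {c, d} ∖ ∅ = {c, d}.


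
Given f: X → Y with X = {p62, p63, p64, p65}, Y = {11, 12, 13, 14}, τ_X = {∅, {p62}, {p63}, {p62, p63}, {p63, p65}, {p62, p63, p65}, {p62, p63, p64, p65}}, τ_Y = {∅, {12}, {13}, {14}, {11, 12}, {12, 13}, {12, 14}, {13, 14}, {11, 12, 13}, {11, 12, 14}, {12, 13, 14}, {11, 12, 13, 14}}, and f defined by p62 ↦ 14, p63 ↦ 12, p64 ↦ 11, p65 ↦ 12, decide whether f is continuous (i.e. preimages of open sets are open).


f is NOT continuous.

Compute f^{-1}(U) for each U ∈ τ_Y:
  U = ∅: f^{-1}(U) = ∅ ∈ τ_X ✓.
  U = {12}: f^{-1}(U) = {p63, p65} ∈ τ_X ✓.
  U = {13}: f^{-1}(U) = ∅ ∈ τ_X ✓.
  U = {14}: f^{-1}(U) = {p62} ∈ τ_X ✓.
  U = {11, 12}: f^{-1}(U) = {p63, p64, p65} ∉ τ_X ✗.
  U = {12, 13}: f^{-1}(U) = {p63, p65} ∈ τ_X ✓.
  U = {12, 14}: f^{-1}(U) = {p62, p63, p65} ∈ τ_X ✓.
  U = {13, 14}: f^{-1}(U) = {p62} ∈ τ_X ✓.
  U = {11, 12, 13}: f^{-1}(U) = {p63, p64, p65} ∉ τ_X ✗.
  U = {11, 12, 14}: f^{-1}(U) = {p62, p63, p64, p65} ∈ τ_X ✓.
  U = {12, 13, 14}: f^{-1}(U) = {p62, p63, p65} ∈ τ_X ✓.
  U = {11, 12, 13, 14}: f^{-1}(U) = {p62, p63, p64, p65} ∈ τ_X ✓.
Found U = {11, 12} with f^{-1}(U) = {p63, p64, p65} not in τ_X. Therefore f is NOT continuous.


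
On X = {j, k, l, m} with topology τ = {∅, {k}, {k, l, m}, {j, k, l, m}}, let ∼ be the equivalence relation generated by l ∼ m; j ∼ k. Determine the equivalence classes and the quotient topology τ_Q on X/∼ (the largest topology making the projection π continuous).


X/∼ = {[j=k], [l=m]}; |τ_Q| = 2.

Equivalence classes: [j=k], [l=m].
Quotient map π: X → X/∼ sends j ↦ [j=k], k ↦ [j=k], l ↦ [l=m], m ↦ [l=m].
For each subset V ⊆ X/∼, compute π^{-1}(V) ⊆ X and check whether π^{-1}(V) ∈ τ. V is open in τ_Q iff π^{-1}(V) ∈ τ.
  V = {}: π^{-1}(V) = ∅ ∈ τ ✓.
  V = {[j=k]}: π^{-1}(V) = {j, k} ∉ τ ✗.
  V = {[l=m]}: π^{-1}(V) = {l, m} ∉ τ ✗.
  V = {[j=k], [l=m]}: π^{-1}(V) = {j, k, l, m} ∈ τ ✓.
Open sets in the quotient: τ_Q = {{}, {[j=k], [l=m]}} (2 elements).


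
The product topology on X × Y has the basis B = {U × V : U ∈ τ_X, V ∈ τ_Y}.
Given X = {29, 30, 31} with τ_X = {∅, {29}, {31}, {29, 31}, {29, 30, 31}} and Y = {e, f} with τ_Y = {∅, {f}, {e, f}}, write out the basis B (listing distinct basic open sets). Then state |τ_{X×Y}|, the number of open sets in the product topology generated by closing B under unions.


Basis B = {∅ × ∅, {29} × {f}, {31} × {f}, {29} × {e, f}, {29, 31} × {f}, {31} × {e, f}, {29, 30, 31} × {f}, {29, 31} × {e, f}, {29, 30, 31} × {e, f}}; |τ_{X×Y}| = 14.

Enumerate products U × V with U ∈ τ_X, V ∈ τ_Y (deduplicated):
  ∅ × ∅ = {} (∅)
  {29} × {f} = {(29,f)}
  {31} × {f} = {(31,f)}
  {29} × {e, f} = {(29,e), (29,f)}
  {29, 31} × {f} = {(29,f), (31,f)}
  {31} × {e, f} = {(31,e), (31,f)}
  {29, 30, 31} × {f} = {(29,f), (30,f), (31,f)}
  {29, 31} × {e, f} = {(29,e), (29,f), (31,e), (31,f)}
  {29, 30, 31} × {e, f} = {(29,e), (29,f), (30,e), (30,f), (31,e), (31,f)}
These 9 distinct sets form the basis B.
Close under arbitrary unions to get τ_{X×Y}; counting gives |τ_{X×Y}| = 14.


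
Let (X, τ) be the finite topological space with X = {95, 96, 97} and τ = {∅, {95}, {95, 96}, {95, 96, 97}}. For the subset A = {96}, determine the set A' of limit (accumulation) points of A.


A' = {97}

For each x ∈ X, list the open sets U ∈ τ with x ∈ U, then check whether U ∩ (A ∖ {x}) ≠ ∅ for every such U.
  x = 95: open {95} ∋ x has {95} ∩ (A ∖ {95}) = ∅, so x is NOT a limit point.
  x = 96: open {95, 96} ∋ x has {95, 96} ∩ (A ∖ {96}) = ∅, so x is NOT a limit point.
  x = 97: opens ∋ x are {95, 96, 97}; each meets A ∖ {97}, so x IS a limit point.
Collecting: A' = {97}.


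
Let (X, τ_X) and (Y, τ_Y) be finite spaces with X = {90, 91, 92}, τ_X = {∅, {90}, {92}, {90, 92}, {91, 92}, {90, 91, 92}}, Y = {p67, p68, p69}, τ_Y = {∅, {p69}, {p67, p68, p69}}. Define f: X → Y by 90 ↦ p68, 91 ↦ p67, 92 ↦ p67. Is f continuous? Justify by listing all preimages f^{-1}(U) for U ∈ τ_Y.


f IS continuous.

Compute f^{-1}(U) for each U ∈ τ_Y:
  U = ∅: f^{-1}(U) = ∅ ∈ τ_X ✓.
  U = {p69}: f^{-1}(U) = ∅ ∈ τ_X ✓.
  U = {p67, p68, p69}: f^{-1}(U) = {90, 91, 92} ∈ τ_X ✓.
Every preimage lies in τ_X, so f IS continuous.


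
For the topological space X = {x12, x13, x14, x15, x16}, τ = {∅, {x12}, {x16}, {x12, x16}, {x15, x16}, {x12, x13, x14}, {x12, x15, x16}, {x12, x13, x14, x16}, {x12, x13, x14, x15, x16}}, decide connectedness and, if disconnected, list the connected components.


(X, τ) is disconnected; components = [{x15, x16}, {x12, x13, x14}].

Find clopen sets (U ∈ τ with X ∖ U ∈ τ):
  U = ∅, X ∖ U = {x12, x13, x14, x15, x16} — both open, so U is clopen.
  U = {x15, x16}, X ∖ U = {x12, x13, x14} — both open, so U is clopen.
  U = {x12, x13, x14}, X ∖ U = {x15, x16} — both open, so U is clopen.
  U = {x12, x13, x14, x15, x16}, X ∖ U = ∅ — both open, so U is clopen.
Nontrivial clopen(s) exist: e.g. {x15, x16}. So (X, τ) is disconnected.
Compute connected components by grouping points that agree on all clopens:
  component: {x15, x16}
  component: {x12, x13, x14}


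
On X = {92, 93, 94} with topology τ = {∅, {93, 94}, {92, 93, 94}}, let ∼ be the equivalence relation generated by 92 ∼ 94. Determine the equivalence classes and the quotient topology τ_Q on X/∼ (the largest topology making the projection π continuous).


X/∼ = {[92=94], [93]}; |τ_Q| = 2.

Equivalence classes: [92=94], [93].
Quotient map π: X → X/∼ sends 92 ↦ [92=94], 93 ↦ [93], 94 ↦ [92=94].
For each subset V ⊆ X/∼, compute π^{-1}(V) ⊆ X and check whether π^{-1}(V) ∈ τ. V is open in τ_Q iff π^{-1}(V) ∈ τ.
  V = {}: π^{-1}(V) = ∅ ∈ τ ✓.
  V = {[92=94]}: π^{-1}(V) = {92, 94} ∉ τ ✗.
  V = {[93]}: π^{-1}(V) = {93} ∉ τ ✗.
  V = {[92=94], [93]}: π^{-1}(V) = {92, 93, 94} ∈ τ ✓.
Open sets in the quotient: τ_Q = {{}, {[92=94], [93]}} (2 elements).


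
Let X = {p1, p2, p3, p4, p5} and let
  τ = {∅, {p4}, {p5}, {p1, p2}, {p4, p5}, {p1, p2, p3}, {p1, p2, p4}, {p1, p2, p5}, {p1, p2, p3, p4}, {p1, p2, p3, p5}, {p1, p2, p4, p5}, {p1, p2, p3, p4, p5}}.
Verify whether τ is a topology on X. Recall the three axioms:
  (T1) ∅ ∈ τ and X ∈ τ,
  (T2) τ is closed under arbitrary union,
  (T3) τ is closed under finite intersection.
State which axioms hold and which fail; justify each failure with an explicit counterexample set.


τ IS a topology on X.

Axiom (T1): ∅ ∈ τ? Yes; X ∈ τ? Yes.
Axiom (T2/T3): check pairwise unions and intersections of members of τ.
All pairwise intersections and unions checked — each lies in τ. Therefore τ satisfies (T1), (T2), (T3): it IS a topology on X.


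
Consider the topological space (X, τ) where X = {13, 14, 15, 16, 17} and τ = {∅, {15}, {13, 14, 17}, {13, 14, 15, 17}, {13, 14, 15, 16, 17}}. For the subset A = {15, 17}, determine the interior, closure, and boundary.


int(A) = {15}, cl(A) = {13, 14, 15, 16, 17}, ∂A = {13, 14, 16, 17}.

Closed sets in (X, τ) are complements of opens:
  closed(X, τ) = {∅, {16}, {15, 16}, {13, 14, 16, 17}, {13, 14, 15, 16, 17}}.
int(A) = ⋃ {U ∈ τ : U ⊆ A}. Opens contained in A: ∅, {15}.
Taking the union of these: int(A) = {15}.
cl(A) = ⋂ {C closed : A ⊆ C}. Closed sets containing A: {13, 14, 15, 16, 17}.
Intersecting these: cl(A) = {13, 14, 15, 16, 17}.
∂A = cl(A) ∖ int(A) = {13, 14, 15, 16, 17} ∖ {15} = {13, 14, 16, 17}.


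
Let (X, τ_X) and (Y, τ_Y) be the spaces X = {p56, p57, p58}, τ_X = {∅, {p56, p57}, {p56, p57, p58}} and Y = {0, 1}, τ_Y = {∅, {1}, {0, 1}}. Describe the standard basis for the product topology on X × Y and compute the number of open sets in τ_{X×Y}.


Basis B = {∅ × ∅, {p56, p57} × {1}, {p56, p57, p58} × {1}, {p56, p57} × {0, 1}, {p56, p57, p58} × {0, 1}}; |τ_{X×Y}| = 6.

Enumerate products U × V with U ∈ τ_X, V ∈ τ_Y (deduplicated):
  ∅ × ∅ = {} (∅)
  {p56, p57} × {1} = {(p56,1), (p57,1)}
  {p56, p57, p58} × {1} = {(p56,1), (p57,1), (p58,1)}
  {p56, p57} × {0, 1} = {(p56,0), (p56,1), (p57,0), (p57,1)}
  {p56, p57, p58} × {0, 1} = {(p56,0), (p56,1), (p57,0), (p57,1), (p58,0), (p58,1)}
These 5 distinct sets form the basis B.
Close under arbitrary unions to get τ_{X×Y}; counting gives |τ_{X×Y}| = 6.


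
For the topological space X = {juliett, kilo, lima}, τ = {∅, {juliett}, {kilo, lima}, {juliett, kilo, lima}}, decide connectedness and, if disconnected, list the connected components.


(X, τ) is disconnected; components = [{juliett}, {kilo, lima}].

Find clopen sets (U ∈ τ with X ∖ U ∈ τ):
  U = ∅, X ∖ U = {juliett, kilo, lima} — both open, so U is clopen.
  U = {juliett}, X ∖ U = {kilo, lima} — both open, so U is clopen.
  U = {kilo, lima}, X ∖ U = {juliett} — both open, so U is clopen.
  U = {juliett, kilo, lima}, X ∖ U = ∅ — both open, so U is clopen.
Nontrivial clopen(s) exist: e.g. {kilo, lima}. So (X, τ) is disconnected.
Compute connected components by grouping points that agree on all clopens:
  component: {juliett}
  component: {kilo, lima}


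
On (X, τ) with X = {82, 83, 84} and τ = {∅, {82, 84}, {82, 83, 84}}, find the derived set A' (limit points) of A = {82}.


A' = {83, 84}

For each x ∈ X, list the open sets U ∈ τ with x ∈ U, then check whether U ∩ (A ∖ {x}) ≠ ∅ for every such U.
  x = 82: open {82, 84} ∋ x has {82, 84} ∩ (A ∖ {82}) = ∅, so x is NOT a limit point.
  x = 83: opens ∋ x are {82, 83, 84}; each meets A ∖ {83}, so x IS a limit point.
  x = 84: opens ∋ x are {82, 84}, {82, 83, 84}; each meets A ∖ {84}, so x IS a limit point.
Collecting: A' = {83, 84}.


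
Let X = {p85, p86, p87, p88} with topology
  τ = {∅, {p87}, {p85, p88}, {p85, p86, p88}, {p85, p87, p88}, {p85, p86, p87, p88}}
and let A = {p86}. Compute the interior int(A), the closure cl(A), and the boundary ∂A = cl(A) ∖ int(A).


int(A) = ∅, cl(A) = {p86}, ∂A = {p86}.

Closed sets in (X, τ) are complements of opens:
  closed(X, τ) = {∅, {p86}, {p87}, {p86, p87}, {p85, p86, p88}, {p85, p86, p87, p88}}.
int(A) = ⋃ {U ∈ τ : U ⊆ A}. Opens contained in A: ∅.
Taking the union of these: int(A) = ∅.
cl(A) = ⋂ {C closed : A ⊆ C}. Closed sets containing A: {p86}, {p86, p87}, {p85, p86, p88}, {p85, p86, p87, p88}.
Intersecting these: cl(A) = {p86}.
∂A = cl(A) ∖ int(A) = {p86} ∖ ∅ = {p86}.


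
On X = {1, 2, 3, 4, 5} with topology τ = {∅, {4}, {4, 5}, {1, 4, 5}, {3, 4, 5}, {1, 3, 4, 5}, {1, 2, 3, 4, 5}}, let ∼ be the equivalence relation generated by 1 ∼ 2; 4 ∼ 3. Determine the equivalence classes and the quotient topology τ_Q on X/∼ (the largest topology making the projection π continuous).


X/∼ = {[1=2], [3=4], [5]}; |τ_Q| = 3.

Equivalence classes: [1=2], [3=4], [5].
Quotient map π: X → X/∼ sends 1 ↦ [1=2], 2 ↦ [1=2], 3 ↦ [3=4], 4 ↦ [3=4], 5 ↦ [5].
For each subset V ⊆ X/∼, compute π^{-1}(V) ⊆ X and check whether π^{-1}(V) ∈ τ. V is open in τ_Q iff π^{-1}(V) ∈ τ.
  V = {}: π^{-1}(V) = ∅ ∈ τ ✓.
  V = {[1=2]}: π^{-1}(V) = {1, 2} ∉ τ ✗.
  V = {[3=4]}: π^{-1}(V) = {3, 4} ∉ τ ✗.
  V = {[1=2], [3=4]}: π^{-1}(V) = {1, 2, 3, 4} ∉ τ ✗.
  V = {[5]}: π^{-1}(V) = {5} ∉ τ ✗.
  V = {[1=2], [5]}: π^{-1}(V) = {1, 2, 5} ∉ τ ✗.
  V = {[3=4], [5]}: π^{-1}(V) = {3, 4, 5} ∈ τ ✓.
  V = {[1=2], [3=4], [5]}: π^{-1}(V) = {1, 2, 3, 4, 5} ∈ τ ✓.
Open sets in the quotient: τ_Q = {{}, {[3=4], [5]}, {[1=2], [3=4], [5]}} (3 elements).


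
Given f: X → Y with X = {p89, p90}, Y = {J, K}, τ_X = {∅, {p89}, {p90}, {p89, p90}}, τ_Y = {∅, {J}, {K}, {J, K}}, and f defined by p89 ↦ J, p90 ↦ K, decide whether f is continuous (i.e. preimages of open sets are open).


f IS continuous.

Compute f^{-1}(U) for each U ∈ τ_Y:
  U = ∅: f^{-1}(U) = ∅ ∈ τ_X ✓.
  U = {J}: f^{-1}(U) = {p89} ∈ τ_X ✓.
  U = {K}: f^{-1}(U) = {p90} ∈ τ_X ✓.
  U = {J, K}: f^{-1}(U) = {p89, p90} ∈ τ_X ✓.
Every preimage lies in τ_X, so f IS continuous.


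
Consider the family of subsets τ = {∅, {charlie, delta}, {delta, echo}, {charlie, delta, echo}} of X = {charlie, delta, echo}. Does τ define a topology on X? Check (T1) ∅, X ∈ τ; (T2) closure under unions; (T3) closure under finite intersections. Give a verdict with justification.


τ is NOT a topology on X.

Axiom (T1): ∅ ∈ τ? Yes; X ∈ τ? Yes.
Axiom (T2/T3): check pairwise unions and intersections of members of τ.
Counterexample for (T3): {charlie, delta} ∩ {delta, echo} = {delta} ∉ τ. Therefore τ is NOT a topology.


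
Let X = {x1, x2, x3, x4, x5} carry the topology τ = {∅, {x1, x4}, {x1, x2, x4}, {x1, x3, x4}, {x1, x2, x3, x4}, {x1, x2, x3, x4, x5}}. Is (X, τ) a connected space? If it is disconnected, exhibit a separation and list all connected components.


(X, τ) is connected.

Find clopen sets (U ∈ τ with X ∖ U ∈ τ):
  U = ∅, X ∖ U = {x1, x2, x3, x4, x5} — both open, so U is clopen.
  U = {x1, x2, x3, x4, x5}, X ∖ U = ∅ — both open, so U is clopen.
Only trivial clopens (∅ and X) exist, so (X, τ) is connected.
Compute connected components by grouping points that agree on all clopens:
  component: {x1, x2, x3, x4, x5}


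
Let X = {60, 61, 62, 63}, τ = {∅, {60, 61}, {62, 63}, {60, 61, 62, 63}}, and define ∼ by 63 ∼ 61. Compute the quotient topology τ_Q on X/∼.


X/∼ = {[60], [61=63], [62]}; |τ_Q| = 2.

Equivalence classes: [60], [61=63], [62].
Quotient map π: X → X/∼ sends 60 ↦ [60], 61 ↦ [61=63], 62 ↦ [62], 63 ↦ [61=63].
For each subset V ⊆ X/∼, compute π^{-1}(V) ⊆ X and check whether π^{-1}(V) ∈ τ. V is open in τ_Q iff π^{-1}(V) ∈ τ.
  V = {}: π^{-1}(V) = ∅ ∈ τ ✓.
  V = {[60]}: π^{-1}(V) = {60} ∉ τ ✗.
  V = {[61=63]}: π^{-1}(V) = {61, 63} ∉ τ ✗.
  V = {[60], [61=63]}: π^{-1}(V) = {60, 61, 63} ∉ τ ✗.
  V = {[62]}: π^{-1}(V) = {62} ∉ τ ✗.
  V = {[60], [62]}: π^{-1}(V) = {60, 62} ∉ τ ✗.
  V = {[61=63], [62]}: π^{-1}(V) = {61, 62, 63} ∉ τ ✗.
  V = {[60], [61=63], [62]}: π^{-1}(V) = {60, 61, 62, 63} ∈ τ ✓.
Open sets in the quotient: τ_Q = {{}, {[60], [61=63], [62]}} (2 elements).


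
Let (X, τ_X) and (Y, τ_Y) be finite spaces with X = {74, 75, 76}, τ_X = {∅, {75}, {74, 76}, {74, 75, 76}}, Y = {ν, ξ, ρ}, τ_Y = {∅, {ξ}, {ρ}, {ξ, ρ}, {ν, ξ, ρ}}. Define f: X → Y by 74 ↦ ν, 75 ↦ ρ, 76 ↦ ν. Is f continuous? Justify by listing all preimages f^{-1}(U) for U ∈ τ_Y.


f IS continuous.

Compute f^{-1}(U) for each U ∈ τ_Y:
  U = ∅: f^{-1}(U) = ∅ ∈ τ_X ✓.
  U = {ξ}: f^{-1}(U) = ∅ ∈ τ_X ✓.
  U = {ρ}: f^{-1}(U) = {75} ∈ τ_X ✓.
  U = {ξ, ρ}: f^{-1}(U) = {75} ∈ τ_X ✓.
  U = {ν, ξ, ρ}: f^{-1}(U) = {74, 75, 76} ∈ τ_X ✓.
Every preimage lies in τ_X, so f IS continuous.


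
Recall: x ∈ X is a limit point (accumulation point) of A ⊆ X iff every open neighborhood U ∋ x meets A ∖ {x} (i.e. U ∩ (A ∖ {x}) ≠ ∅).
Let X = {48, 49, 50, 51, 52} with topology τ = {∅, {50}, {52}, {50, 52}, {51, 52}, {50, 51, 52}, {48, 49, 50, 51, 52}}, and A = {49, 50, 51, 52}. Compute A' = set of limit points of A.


A' = {48, 49, 51}

For each x ∈ X, list the open sets U ∈ τ with x ∈ U, then check whether U ∩ (A ∖ {x}) ≠ ∅ for every such U.
  x = 48: opens ∋ x are {48, 49, 50, 51, 52}; each meets A ∖ {48}, so x IS a limit point.
  x = 49: opens ∋ x are {48, 49, 50, 51, 52}; each meets A ∖ {49}, so x IS a limit point.
  x = 50: open {50} ∋ x has {50} ∩ (A ∖ {50}) = ∅, so x is NOT a limit point.
  x = 51: opens ∋ x are {51, 52}, {50, 51, 52}, {48, 49, 50, 51, 52}; each meets A ∖ {51}, so x IS a limit point.
  x = 52: open {52} ∋ x has {52} ∩ (A ∖ {52}) = ∅, so x is NOT a limit point.
Collecting: A' = {48, 49, 51}.


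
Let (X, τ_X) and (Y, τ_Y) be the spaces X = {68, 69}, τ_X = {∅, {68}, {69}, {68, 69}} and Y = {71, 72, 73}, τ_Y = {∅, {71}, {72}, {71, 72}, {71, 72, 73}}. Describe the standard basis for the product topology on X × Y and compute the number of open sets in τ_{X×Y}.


Basis B = {∅ × ∅, {68} × {71}, {68} × {72}, {69} × {71}, {69} × {72}, {68} × {71, 72}, {68, 69} × {71}, {68, 69} × {72}, {69} × {71, 72}, {68} × {71, 72, 73}, {69} × {71, 72, 73}, {68, 69} × {71, 72}, {68, 69} × {71, 72, 73}}; |τ_{X×Y}| = 25.

Enumerate products U × V with U ∈ τ_X, V ∈ τ_Y (deduplicated):
  ∅ × ∅ = {} (∅)
  {68} × {71} = {(68,71)}
  {68} × {72} = {(68,72)}
  {69} × {71} = {(69,71)}
  {69} × {72} = {(69,72)}
  {68} × {71, 72} = {(68,71), (68,72)}
  {68, 69} × {71} = {(68,71), (69,71)}
  {68, 69} × {72} = {(68,72), (69,72)}
  {69} × {71, 72} = {(69,71), (69,72)}
  {68} × {71, 72, 73} = {(68,71), (68,72), (68,73)}
  {69} × {71, 72, 73} = {(69,71), (69,72), (69,73)}
  {68, 69} × {71, 72} = {(68,71), (68,72), (69,71), (69,72)}
  {68, 69} × {71, 72, 73} = {(68,71), (68,72), (68,73), (69,71), (69,72), (69,73)}
These 13 distinct sets form the basis B.
Close under arbitrary unions to get τ_{X×Y}; counting gives |τ_{X×Y}| = 25.


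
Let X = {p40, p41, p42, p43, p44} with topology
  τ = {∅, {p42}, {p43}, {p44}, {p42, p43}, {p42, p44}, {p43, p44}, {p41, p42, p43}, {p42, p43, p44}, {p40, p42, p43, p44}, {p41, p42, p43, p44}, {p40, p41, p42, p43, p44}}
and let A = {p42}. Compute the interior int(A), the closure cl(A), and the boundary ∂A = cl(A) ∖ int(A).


int(A) = {p42}, cl(A) = {p40, p41, p42}, ∂A = {p40, p41}.

Closed sets in (X, τ) are complements of opens:
  closed(X, τ) = {∅, {p40}, {p41}, {p40, p41}, {p40, p44}, {p40, p41, p42}, {p40, p41, p43}, {p40, p41, p44}, {p40, p41, p42, p43}, {p40, p41, p42, p44}, {p40, p41, p43, p44}, {p40, p41, p42, p43, p44}}.
int(A) = ⋃ {U ∈ τ : U ⊆ A}. Opens contained in A: ∅, {p42}.
Taking the union of these: int(A) = {p42}.
cl(A) = ⋂ {C closed : A ⊆ C}. Closed sets containing A: {p40, p41, p42}, {p40, p41, p42, p43}, {p40, p41, p42, p44}, {p40, p41, p42, p43, p44}.
Intersecting these: cl(A) = {p40, p41, p42}.
∂A = cl(A) ∖ int(A) = {p40, p41, p42} ∖ {p42} = {p40, p41}.


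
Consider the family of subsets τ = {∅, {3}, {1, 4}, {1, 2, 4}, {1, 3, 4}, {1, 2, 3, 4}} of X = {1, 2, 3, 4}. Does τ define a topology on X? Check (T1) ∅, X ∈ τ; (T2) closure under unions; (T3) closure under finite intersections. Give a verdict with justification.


τ IS a topology on X.

Axiom (T1): ∅ ∈ τ? Yes; X ∈ τ? Yes.
Axiom (T2/T3): check pairwise unions and intersections of members of τ.
All pairwise intersections and unions checked — each lies in τ. Therefore τ satisfies (T1), (T2), (T3): it IS a topology on X.


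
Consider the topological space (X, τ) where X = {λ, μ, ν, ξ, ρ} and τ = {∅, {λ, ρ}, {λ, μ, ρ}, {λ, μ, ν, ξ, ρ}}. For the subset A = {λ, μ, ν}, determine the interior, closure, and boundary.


int(A) = ∅, cl(A) = {λ, μ, ν, ξ, ρ}, ∂A = {λ, μ, ν, ξ, ρ}.

Closed sets in (X, τ) are complements of opens:
  closed(X, τ) = {∅, {ν, ξ}, {μ, ν, ξ}, {λ, μ, ν, ξ, ρ}}.
int(A) = ⋃ {U ∈ τ : U ⊆ A}. Opens contained in A: ∅.
Taking the union of these: int(A) = ∅.
cl(A) = ⋂ {C closed : A ⊆ C}. Closed sets containing A: {λ, μ, ν, ξ, ρ}.
Intersecting these: cl(A) = {λ, μ, ν, ξ, ρ}.
∂A = cl(A) ∖ int(A) = {λ, μ, ν, ξ, ρ} ∖ ∅ = {λ, μ, ν, ξ, ρ}.
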